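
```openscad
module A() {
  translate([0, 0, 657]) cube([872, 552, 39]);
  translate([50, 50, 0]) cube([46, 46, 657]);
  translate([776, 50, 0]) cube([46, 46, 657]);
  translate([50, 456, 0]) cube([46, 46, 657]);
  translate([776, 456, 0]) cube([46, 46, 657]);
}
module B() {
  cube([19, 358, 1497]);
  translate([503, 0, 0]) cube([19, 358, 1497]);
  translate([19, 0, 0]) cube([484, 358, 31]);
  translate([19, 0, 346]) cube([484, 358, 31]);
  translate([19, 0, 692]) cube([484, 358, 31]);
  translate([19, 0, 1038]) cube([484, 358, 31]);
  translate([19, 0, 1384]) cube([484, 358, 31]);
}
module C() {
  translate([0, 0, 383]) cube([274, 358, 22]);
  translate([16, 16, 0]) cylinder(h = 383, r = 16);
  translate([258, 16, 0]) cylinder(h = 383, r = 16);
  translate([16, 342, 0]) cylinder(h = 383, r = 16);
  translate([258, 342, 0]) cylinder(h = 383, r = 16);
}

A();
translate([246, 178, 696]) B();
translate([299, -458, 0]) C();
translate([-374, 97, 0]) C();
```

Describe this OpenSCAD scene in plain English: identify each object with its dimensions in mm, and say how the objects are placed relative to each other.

A is a rectangular dining table. The top is 872×552×39 mm with its upper surface at z = 696 mm. It stands on four 46×46 mm square legs, each inset 50 mm from the nearest pair of top edges, running from the floor to the underside of the top.

B is an open bookshelf. Two side panels, each 19 mm thick, 358 mm deep and 1497 mm tall, stand 522 mm apart (outside-to-outside). Between them sit 5 shelves, each 31 mm thick and 358 mm deep, spanning the full gap between the sides. The bottom shelf rests on the floor (its underside at z = 0) and the clear gap between one shelf's top and the next shelf's underside is 315 mm.

C is a four-legged stool. The seat is a 274×358×22 mm slab whose top surface is at z = 405 mm; four round legs, each 32 mm in diameter, run from the floor (z = 0) to the underside of the seat, each leg's axis is inset half a diameter from the nearest pair of seat edges (so the leg's bounding box is flush with the corner).

The bookshelf is on top of the table. Two stools sit around the table at the −y, −x sides.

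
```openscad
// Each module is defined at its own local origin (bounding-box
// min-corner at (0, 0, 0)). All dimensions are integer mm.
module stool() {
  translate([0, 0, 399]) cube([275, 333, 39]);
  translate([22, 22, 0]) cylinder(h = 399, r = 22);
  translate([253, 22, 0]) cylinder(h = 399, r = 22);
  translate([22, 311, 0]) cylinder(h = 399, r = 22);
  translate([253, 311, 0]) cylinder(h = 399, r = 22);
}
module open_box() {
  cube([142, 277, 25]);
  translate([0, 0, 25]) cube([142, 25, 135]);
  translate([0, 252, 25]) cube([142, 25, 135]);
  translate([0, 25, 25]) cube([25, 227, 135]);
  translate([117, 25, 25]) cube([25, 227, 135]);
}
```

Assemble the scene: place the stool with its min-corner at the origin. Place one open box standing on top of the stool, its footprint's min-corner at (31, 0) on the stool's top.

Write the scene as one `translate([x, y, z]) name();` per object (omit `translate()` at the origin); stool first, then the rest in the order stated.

stool();
translate([31, 0, 438]) open_box();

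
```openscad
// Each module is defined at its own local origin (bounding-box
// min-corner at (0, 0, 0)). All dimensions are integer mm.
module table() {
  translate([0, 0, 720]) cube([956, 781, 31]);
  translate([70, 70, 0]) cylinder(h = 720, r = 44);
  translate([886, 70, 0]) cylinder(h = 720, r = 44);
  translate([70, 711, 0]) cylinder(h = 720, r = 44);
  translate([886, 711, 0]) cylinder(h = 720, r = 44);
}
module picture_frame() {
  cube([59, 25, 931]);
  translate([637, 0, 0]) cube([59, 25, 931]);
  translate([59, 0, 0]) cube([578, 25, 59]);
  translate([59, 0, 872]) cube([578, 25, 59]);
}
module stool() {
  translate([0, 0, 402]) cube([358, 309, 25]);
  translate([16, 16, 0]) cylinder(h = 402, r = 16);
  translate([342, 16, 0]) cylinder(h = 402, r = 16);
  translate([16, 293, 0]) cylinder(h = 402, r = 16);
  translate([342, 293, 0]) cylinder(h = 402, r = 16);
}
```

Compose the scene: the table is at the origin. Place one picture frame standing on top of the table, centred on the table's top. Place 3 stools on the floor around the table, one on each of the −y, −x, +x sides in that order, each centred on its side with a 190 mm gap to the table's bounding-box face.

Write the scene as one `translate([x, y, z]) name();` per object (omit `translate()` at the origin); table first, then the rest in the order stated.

table();
translate([130, 378, 751]) picture_frame();
translate([299, -499, 0]) stool();
translate([-548, 236, 0]) stool();
translate([1146, 236, 0]) stool();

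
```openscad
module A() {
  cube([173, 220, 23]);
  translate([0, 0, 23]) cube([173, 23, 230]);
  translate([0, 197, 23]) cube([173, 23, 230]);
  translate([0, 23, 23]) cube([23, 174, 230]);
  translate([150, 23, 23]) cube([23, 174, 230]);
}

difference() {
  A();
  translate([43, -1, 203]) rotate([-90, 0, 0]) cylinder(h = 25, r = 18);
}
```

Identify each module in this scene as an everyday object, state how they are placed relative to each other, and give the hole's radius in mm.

The subtracted cylinder has r = 18 mm.

A is an open box. The open box has a circular hole through its front wall. The hole's radius is 18 mm.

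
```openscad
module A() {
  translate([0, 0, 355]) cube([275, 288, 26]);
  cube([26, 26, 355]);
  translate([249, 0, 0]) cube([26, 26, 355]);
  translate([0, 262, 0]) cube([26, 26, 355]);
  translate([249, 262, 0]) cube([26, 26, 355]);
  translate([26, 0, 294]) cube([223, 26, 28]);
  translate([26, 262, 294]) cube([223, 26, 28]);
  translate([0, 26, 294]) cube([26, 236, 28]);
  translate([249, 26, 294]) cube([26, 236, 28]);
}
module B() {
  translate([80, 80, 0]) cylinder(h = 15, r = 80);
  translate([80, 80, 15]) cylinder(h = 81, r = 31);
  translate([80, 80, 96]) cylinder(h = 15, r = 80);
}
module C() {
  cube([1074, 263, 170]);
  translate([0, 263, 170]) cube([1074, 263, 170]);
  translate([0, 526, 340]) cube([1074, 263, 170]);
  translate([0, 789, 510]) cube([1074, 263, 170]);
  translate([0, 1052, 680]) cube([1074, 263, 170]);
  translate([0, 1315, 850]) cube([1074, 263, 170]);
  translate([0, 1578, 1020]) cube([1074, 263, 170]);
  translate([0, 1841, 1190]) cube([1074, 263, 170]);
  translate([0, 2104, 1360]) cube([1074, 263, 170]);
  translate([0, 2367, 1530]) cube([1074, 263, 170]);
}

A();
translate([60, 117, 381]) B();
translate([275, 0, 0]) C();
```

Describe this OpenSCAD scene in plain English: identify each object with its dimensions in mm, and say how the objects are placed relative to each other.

A is a simple wooden stool: a rectangular seat 275 mm (x) by 288 mm (y), 26 mm thick, top face at z = 381 mm, on four square legs, each 26×26 mm in cross-section. The legs rest on z = 0, each flush with a corner of the seat. Four stretchers, 26 mm wide and 28 mm tall, connect adjacent legs with their undersides at z = 294 mm, each running between the inner faces of the legs it joins and aligned with the legs' outer faces on the other axis.

B is a spool: two coaxial disc flanges of radius 80 mm and thickness 15 mm, joined by a core cylinder of radius 31 mm and height 81 mm. The lower flange rests on z = 0 and the three cylinders share a vertical axis.

C is a straight staircase of 10 solid steps. Each step is 1074 mm wide (x), 263 mm deep (y, the going) and 170 mm tall (the rise). The first step rests on the floor; each subsequent step sits one going further in +y and one rise higher in +z, directly behind and above the previous step with no overlap.

The spool is on top of the stool. The staircase is against the stool's +x side, with their −y faces flush.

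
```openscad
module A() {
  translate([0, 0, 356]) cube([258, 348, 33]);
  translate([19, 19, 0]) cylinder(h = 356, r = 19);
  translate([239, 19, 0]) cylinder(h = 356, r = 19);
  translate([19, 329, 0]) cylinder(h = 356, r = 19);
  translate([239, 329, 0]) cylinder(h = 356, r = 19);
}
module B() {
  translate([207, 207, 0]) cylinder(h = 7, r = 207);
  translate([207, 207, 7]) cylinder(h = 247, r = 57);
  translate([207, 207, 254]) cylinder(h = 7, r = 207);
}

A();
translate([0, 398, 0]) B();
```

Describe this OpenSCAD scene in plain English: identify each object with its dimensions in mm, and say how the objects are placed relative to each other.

A is a simple wooden stool: a rectangular seat 258 mm (x) by 348 mm (y), 33 mm thick, top face at z = 389 mm, on four round legs, each 38 mm in diameter. The legs rest on z = 0, each leg's axis is inset half a diameter from the nearest pair of seat edges (so the leg's bounding box is flush with the corner).

B is a spool: two coaxial disc flanges of radius 207 mm and thickness 7 mm, joined by a core cylinder of radius 57 mm and height 247 mm. The lower flange rests on z = 0 and the three cylinders share a vertical axis.

The spool is on the floor beside the stool on its +y side.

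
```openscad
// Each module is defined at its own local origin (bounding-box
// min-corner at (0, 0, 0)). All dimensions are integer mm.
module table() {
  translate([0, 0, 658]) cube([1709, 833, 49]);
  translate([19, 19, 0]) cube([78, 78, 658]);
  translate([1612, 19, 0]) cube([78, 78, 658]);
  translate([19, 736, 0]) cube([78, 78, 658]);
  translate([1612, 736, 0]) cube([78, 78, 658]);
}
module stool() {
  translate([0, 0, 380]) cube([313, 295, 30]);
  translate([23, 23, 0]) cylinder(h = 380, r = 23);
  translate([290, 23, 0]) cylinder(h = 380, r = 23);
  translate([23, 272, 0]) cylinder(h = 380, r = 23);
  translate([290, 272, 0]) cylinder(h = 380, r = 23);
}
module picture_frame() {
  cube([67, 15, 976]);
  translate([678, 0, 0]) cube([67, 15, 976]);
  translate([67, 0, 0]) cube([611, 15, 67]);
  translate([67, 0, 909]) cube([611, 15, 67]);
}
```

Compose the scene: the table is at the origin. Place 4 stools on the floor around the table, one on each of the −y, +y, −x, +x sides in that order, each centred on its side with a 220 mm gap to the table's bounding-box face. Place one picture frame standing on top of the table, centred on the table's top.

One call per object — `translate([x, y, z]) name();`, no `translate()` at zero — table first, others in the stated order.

table();
translate([698, -515, 0]) stool();
translate([698, 1053, 0]) stool();
translate([-533, 269, 0]) stool();
translate([1929, 269, 0]) stool();
translate([482, 409, 707]) picture_frame();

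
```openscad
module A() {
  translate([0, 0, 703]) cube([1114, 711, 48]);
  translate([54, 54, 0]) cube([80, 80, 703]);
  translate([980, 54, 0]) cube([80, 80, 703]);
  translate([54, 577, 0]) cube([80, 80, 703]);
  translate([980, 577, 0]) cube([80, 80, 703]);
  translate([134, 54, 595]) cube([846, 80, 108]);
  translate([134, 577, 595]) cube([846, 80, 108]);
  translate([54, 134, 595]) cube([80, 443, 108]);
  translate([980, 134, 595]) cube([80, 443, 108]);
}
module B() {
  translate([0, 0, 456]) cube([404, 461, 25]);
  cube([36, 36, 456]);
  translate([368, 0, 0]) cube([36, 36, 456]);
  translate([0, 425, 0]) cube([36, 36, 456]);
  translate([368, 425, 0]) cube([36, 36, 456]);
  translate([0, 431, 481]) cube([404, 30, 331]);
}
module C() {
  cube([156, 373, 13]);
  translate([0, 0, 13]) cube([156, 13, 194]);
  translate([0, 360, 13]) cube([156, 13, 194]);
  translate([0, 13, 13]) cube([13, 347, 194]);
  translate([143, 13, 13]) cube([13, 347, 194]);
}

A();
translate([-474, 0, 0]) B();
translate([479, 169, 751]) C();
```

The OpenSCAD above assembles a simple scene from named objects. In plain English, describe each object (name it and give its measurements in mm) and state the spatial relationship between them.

A is a rectangular dining table. The top is 1114×711×48 mm with its upper surface at z = 751 mm. It stands on four 80×80 mm square legs, each inset 54 mm from the nearest pair of top edges, running from the floor to the underside of the top. Four apron rails, 80 mm thick and 108 mm tall, run between adjacent legs with their top edges flush with the underside of the top and their outer faces flush with the legs' outer faces.

B is a chair: 404×461 mm seat, 25 mm thick, top at z = 481 mm, on four 36 mm square corner legs flush with the seat edges. A 30 mm thick backrest slab spans the full seat width, extending 331 mm above the seat top, its back face flush with the seat's +y edge.

C is an open storage box with external size 156×373×207 mm and wall thickness 13 mm (the base is also 13 mm thick). The base covers the whole footprint; the four walls stand on the base, with the y-facing walls full-width and the x-facing walls fitting between their inner faces.

The chair is on the floor beside the table on its −x side. The open box is on top of the table, centred.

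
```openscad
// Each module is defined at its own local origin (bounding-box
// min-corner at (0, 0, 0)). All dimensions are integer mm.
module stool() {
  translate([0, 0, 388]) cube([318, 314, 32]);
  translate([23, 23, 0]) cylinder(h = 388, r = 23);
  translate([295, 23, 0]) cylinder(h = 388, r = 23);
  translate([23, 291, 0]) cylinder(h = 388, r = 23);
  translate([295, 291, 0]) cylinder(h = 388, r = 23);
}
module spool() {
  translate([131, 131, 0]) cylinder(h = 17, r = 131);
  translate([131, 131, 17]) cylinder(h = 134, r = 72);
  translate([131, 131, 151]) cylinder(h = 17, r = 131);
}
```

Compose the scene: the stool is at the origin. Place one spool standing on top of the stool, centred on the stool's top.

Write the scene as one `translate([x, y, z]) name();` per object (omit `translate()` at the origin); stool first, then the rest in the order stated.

stool();
translate([28, 26, 420]) spool();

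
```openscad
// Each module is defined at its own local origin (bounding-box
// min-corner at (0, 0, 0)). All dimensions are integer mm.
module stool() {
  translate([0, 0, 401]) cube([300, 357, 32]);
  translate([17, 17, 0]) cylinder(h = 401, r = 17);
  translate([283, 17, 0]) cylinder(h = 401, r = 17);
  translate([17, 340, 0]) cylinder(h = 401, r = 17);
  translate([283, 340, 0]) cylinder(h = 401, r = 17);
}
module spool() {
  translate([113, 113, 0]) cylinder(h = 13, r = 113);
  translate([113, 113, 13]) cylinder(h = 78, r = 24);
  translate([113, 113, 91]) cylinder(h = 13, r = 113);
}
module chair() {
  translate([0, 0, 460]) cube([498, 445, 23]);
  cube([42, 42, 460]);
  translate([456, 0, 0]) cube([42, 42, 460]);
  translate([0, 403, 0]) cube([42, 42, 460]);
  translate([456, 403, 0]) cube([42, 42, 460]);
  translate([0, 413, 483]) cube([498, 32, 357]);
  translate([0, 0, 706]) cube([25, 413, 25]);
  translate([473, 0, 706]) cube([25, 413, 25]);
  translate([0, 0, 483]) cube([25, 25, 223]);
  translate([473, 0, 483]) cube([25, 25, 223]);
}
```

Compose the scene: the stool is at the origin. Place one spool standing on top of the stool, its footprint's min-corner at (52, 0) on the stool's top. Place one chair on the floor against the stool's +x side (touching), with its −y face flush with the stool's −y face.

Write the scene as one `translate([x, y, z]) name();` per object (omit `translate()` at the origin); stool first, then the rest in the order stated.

stool();
translate([52, 0, 433]) spool();
translate([300, 0, 0]) chair();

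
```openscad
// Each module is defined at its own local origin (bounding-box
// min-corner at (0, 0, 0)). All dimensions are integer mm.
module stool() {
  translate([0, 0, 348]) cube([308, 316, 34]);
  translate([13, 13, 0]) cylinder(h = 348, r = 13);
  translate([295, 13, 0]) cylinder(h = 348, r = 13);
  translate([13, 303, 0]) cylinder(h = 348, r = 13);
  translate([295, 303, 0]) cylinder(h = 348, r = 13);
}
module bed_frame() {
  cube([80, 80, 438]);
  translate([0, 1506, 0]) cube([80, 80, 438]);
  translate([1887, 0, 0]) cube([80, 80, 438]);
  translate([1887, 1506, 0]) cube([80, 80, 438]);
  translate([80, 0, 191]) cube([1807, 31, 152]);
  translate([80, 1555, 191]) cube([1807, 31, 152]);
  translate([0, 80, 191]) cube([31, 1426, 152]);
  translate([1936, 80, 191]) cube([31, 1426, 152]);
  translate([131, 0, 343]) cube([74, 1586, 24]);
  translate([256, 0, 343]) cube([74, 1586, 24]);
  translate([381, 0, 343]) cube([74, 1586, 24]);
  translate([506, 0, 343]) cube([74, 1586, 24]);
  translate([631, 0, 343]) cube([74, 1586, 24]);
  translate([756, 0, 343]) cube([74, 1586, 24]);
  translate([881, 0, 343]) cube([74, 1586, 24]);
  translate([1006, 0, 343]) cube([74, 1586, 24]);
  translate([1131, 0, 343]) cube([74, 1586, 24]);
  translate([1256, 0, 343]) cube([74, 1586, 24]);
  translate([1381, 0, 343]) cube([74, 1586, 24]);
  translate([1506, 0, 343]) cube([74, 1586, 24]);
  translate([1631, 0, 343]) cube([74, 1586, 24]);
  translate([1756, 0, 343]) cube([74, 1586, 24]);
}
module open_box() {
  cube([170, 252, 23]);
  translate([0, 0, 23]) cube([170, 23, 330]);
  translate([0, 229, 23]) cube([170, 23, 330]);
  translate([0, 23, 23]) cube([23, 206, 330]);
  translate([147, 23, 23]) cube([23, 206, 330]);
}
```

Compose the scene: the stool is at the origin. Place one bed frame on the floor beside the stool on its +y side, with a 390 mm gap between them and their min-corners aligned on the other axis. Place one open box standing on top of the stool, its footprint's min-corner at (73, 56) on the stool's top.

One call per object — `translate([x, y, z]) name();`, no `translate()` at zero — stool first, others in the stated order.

stool();
translate([0, 706, 0]) bed_frame();
translate([73, 56, 382]) open_box();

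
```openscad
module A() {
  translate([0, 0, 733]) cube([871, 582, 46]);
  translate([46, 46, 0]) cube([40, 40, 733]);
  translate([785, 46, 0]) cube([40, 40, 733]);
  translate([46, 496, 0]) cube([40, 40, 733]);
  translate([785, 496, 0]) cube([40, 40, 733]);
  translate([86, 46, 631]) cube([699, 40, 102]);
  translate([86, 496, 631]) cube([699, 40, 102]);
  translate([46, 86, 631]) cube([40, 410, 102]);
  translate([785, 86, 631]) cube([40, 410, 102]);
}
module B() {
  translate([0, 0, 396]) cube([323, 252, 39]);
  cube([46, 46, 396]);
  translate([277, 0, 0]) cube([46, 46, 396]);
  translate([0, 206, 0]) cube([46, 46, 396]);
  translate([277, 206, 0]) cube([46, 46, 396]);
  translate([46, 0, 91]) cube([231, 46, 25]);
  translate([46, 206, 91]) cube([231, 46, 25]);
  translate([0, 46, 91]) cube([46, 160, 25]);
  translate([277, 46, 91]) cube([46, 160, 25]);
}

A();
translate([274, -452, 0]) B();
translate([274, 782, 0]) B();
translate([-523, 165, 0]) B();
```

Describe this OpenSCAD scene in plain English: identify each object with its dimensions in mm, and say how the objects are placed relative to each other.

A is a table with a 871×582 mm rectangular top, 46 mm thick, top surface at z = 779 mm, supported by four 40×40 mm square legs, each inset 46 mm from the nearest pair of top edges, running from the floor. Four apron rails, 40 mm thick and 102 mm tall, run between adjacent legs with their top edges flush with the underside of the top and their outer faces flush with the legs' outer faces.

B is a four-legged stool. The seat is 323×252 mm, 39 mm thick, top at z = 435 mm. It stands on four square legs, each 46×46 mm in cross-section, from z = 0 to the seat underside, each flush with a corner of the seat. Four stretchers, 46 mm wide and 25 mm tall, connect adjacent legs with their undersides at z = 91 mm, each running between the inner faces of the legs it joins and aligned with the legs' outer faces on the other axis.

Three stools sit around the table at the −y, +y, −x sides.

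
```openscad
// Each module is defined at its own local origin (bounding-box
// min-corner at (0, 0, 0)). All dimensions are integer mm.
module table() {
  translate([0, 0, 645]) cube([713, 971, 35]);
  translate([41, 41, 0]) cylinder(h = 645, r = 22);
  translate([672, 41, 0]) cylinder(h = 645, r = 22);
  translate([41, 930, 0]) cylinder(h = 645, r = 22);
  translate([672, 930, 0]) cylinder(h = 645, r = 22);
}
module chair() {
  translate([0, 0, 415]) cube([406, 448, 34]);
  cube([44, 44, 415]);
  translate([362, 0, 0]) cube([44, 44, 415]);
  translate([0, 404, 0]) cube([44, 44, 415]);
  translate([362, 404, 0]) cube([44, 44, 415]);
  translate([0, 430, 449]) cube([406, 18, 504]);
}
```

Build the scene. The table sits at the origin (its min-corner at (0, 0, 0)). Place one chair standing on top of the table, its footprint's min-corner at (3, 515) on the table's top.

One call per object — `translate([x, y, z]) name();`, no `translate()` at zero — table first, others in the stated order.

table();
translate([3, 515, 680]) chair();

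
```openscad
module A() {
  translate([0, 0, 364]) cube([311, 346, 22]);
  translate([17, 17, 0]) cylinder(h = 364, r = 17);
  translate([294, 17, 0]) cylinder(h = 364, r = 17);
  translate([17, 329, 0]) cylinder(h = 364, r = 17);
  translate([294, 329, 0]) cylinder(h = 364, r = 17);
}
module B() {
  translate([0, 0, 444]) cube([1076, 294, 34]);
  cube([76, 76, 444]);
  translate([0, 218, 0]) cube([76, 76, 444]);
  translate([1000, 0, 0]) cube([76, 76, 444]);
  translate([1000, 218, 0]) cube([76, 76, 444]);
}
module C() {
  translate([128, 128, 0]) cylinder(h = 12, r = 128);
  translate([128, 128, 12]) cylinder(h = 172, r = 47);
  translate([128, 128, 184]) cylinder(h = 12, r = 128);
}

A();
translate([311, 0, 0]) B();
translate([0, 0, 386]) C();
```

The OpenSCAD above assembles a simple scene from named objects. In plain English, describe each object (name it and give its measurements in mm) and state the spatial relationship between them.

A is a four-legged stool. The seat is 311×346 mm, 22 mm thick, top at z = 386 mm. It stands on four round legs, each 34 mm in diameter, from z = 0 to the seat underside, each leg's axis is inset half a diameter from the nearest pair of seat edges (so the leg's bounding box is flush with the corner).

B is a bench: a 1076×294 mm seat slab, 34 mm thick, top at z = 478 mm, on four 76×76 mm square legs flush with the seat corners and standing on z = 0.

C is a spool: two coaxial disc flanges of radius 128 mm and thickness 12 mm, joined by a core cylinder of radius 47 mm and height 172 mm. The lower flange rests on z = 0 and the three cylinders share a vertical axis.

The bench is against the stool's +x side, with their −y faces flush. The spool is on top of the stool.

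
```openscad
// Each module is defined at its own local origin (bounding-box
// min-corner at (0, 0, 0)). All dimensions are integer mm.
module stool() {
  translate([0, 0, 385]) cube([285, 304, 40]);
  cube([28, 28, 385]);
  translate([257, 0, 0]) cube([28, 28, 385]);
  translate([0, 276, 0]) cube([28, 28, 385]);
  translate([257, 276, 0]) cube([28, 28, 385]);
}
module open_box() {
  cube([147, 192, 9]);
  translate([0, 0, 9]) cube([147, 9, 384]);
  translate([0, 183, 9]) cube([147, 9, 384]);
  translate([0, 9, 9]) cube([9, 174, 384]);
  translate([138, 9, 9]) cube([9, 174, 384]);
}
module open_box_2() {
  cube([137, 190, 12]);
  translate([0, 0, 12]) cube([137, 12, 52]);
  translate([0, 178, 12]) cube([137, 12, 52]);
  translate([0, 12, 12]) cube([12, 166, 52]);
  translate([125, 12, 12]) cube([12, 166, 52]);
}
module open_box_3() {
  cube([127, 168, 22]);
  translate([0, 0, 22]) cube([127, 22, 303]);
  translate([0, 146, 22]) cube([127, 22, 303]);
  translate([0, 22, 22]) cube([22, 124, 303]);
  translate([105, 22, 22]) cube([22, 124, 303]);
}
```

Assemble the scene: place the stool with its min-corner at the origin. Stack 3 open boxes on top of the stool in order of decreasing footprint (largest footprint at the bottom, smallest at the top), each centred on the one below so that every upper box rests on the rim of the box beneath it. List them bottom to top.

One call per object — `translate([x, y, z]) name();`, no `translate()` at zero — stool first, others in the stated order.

stool();
translate([69, 56, 425]) open_box();
translate([74, 57, 818]) open_box_2();
translate([79, 68, 882]) open_box_3();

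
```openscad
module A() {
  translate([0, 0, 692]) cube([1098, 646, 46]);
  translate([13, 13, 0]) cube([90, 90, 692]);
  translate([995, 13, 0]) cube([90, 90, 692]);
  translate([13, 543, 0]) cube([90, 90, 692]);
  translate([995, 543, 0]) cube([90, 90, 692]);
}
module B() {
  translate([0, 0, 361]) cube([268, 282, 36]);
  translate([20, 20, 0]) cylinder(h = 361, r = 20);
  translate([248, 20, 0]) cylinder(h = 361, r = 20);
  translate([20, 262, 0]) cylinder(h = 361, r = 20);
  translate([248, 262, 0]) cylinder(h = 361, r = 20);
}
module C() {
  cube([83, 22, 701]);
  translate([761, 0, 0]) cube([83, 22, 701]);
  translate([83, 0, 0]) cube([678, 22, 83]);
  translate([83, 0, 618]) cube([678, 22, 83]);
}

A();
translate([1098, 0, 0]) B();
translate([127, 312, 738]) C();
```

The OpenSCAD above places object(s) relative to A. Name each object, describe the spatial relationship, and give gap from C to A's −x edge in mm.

The picture frame's min-x is at 127; the table's min-x is 0; gap = 127 mm.

A is a table. B is a stool. C is a picture frame. The stool is against the table's +x side, with their −y faces flush. The picture frame is on top of the table, centred. The gap from the picture frame to the table's −x edge is 127 mm.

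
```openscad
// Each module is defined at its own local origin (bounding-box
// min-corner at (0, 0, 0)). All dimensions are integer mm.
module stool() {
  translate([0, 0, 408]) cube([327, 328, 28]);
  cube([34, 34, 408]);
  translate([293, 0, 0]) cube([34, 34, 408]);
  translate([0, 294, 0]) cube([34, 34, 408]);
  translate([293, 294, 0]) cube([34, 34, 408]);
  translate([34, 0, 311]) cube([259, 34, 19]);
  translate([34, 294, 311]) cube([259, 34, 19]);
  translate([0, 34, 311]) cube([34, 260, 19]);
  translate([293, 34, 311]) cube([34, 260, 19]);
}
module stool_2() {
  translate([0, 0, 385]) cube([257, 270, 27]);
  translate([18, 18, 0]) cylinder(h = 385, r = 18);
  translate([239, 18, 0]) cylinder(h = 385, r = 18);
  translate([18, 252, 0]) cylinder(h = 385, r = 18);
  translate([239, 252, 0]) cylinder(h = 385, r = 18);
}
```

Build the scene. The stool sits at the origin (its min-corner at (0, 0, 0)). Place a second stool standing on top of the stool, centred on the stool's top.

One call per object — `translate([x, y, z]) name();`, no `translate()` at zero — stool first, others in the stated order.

stool();
translate([35, 29, 436]) stool_2();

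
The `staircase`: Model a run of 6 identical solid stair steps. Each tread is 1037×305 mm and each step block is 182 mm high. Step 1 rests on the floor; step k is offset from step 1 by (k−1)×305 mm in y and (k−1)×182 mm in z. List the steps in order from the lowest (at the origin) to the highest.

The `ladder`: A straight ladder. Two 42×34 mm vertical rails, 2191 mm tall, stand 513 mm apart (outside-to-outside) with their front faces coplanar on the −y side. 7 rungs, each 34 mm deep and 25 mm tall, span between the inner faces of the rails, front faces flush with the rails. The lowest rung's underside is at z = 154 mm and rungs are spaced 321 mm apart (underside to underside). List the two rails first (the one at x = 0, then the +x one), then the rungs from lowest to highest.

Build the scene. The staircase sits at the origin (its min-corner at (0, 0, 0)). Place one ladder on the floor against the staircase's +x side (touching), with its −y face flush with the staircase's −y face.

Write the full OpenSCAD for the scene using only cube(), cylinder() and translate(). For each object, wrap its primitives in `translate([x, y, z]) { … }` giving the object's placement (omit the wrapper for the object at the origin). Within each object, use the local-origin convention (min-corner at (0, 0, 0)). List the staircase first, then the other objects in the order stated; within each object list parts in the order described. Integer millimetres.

cube([1037, 305, 182]);
translate([0, 305, 182]) cube([1037, 305, 182]);
translate([0, 610, 364]) cube([1037, 305, 182]);
translate([0, 915, 546]) cube([1037, 305, 182]);
translate([0, 1220, 728]) cube([1037, 305, 182]);
translate([0, 1525, 910]) cube([1037, 305, 182]);
translate([1037, 0, 0]) {
  cube([42, 34, 2191]);
  translate([471, 0, 0]) cube([42, 34, 2191]);
  translate([42, 0, 154]) cube([429, 34, 25]);
  translate([42, 0, 475]) cube([429, 34, 25]);
  translate([42, 0, 796]) cube([429, 34, 25]);
  translate([42, 0, 1117]) cube([429, 34, 25]);
  translate([42, 0, 1438]) cube([429, 34, 25]);
  translate([42, 0, 1759]) cube([429, 34, 25]);
  translate([42, 0, 2080]) cube([429, 34, 25]);
}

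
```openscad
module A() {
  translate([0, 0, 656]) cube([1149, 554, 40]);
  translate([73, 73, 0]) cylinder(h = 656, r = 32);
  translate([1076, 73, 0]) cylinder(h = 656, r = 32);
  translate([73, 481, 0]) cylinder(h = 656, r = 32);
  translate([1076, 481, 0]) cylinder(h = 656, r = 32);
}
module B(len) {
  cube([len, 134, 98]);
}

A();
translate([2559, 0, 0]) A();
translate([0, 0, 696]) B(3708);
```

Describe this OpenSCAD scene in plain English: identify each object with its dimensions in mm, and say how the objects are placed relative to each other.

A is a rectangular dining table. The top is 1149×554×40 mm with its upper surface at z = 696 mm. It stands on four round legs of 64 mm diameter, each leg's bounding box inset 41 mm from the nearest pair of top edges, running from the floor to the underside of the top.

B is a rectangular beam 3708 mm long (x), 134 mm deep (y), 98 mm thick (z).

The beam spans the tops of two tables placed 1410 mm apart, resting at z = 696 mm.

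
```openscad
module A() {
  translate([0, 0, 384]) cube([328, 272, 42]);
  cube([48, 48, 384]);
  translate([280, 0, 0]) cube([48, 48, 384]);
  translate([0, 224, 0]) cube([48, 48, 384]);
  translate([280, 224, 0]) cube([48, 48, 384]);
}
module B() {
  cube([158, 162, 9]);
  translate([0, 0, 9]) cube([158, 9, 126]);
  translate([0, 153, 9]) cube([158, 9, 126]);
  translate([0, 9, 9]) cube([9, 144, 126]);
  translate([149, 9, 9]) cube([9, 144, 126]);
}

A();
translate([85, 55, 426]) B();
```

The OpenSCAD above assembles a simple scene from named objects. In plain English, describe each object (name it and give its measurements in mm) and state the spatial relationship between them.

A is a four-legged stool. The seat is a 328×272×42 mm slab whose top surface is at z = 426 mm; four square legs, each 48×48 mm in cross-section, run from the floor (z = 0) to the underside of the seat, each flush with a corner of the seat.

B is an open storage box with external size 158×162×135 mm and wall thickness 9 mm (the base is also 9 mm thick). The base covers the whole footprint; the four walls stand on the base, with the y-facing walls full-width and the x-facing walls fitting between their inner faces.

The open box is on top of the stool, centred.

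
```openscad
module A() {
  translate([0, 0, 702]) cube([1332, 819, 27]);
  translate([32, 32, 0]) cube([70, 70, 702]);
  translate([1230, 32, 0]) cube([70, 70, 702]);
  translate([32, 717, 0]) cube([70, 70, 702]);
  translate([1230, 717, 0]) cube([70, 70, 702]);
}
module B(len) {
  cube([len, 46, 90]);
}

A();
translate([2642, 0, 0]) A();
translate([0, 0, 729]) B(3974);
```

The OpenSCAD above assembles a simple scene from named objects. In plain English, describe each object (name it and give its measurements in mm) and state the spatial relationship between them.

A is a table with a 1332×819 mm rectangular top, 27 mm thick, top surface at z = 729 mm, supported by four 70×70 mm square legs, each inset 32 mm from the nearest pair of top edges, running from the floor.

B is a rectangular beam 3974 mm long (x), 46 mm deep (y), 90 mm thick (z).

The beam spans the tops of two tables placed 1310 mm apart, resting at z = 729 mm.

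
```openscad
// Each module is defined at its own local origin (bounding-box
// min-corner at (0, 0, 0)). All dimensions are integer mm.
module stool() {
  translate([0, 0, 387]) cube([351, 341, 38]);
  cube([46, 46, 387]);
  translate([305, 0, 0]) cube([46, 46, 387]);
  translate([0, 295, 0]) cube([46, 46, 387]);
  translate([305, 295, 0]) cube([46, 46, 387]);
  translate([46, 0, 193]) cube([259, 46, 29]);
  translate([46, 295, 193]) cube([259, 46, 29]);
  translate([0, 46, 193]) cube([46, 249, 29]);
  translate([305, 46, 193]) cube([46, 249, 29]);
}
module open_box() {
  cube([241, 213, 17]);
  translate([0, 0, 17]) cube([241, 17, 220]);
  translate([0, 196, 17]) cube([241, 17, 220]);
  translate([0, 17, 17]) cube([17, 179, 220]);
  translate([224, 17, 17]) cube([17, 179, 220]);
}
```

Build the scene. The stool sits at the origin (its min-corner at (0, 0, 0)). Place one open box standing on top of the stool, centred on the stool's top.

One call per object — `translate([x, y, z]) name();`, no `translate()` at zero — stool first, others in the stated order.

stool();
translate([55, 64, 425]) open_box();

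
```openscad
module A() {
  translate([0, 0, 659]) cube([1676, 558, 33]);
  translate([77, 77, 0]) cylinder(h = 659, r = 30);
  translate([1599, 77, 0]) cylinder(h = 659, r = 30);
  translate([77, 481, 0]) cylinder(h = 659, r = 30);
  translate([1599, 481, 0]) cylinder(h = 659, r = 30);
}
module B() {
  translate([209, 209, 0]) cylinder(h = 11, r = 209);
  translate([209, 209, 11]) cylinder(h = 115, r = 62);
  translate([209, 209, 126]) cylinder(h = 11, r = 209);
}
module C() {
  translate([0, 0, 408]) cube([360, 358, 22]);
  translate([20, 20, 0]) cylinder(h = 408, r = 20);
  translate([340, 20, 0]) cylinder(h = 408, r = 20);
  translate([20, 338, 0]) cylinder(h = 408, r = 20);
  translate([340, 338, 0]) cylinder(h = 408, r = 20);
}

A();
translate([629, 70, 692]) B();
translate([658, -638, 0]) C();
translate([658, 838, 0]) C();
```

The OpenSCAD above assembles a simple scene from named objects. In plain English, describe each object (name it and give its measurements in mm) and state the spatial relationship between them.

A is a table with a 1676×558 mm rectangular top, 33 mm thick, top surface at z = 692 mm, supported by four round legs of 60 mm diameter, each leg's bounding box inset 47 mm from the nearest pair of top edges, running from the floor.

B is a spool: two coaxial disc flanges of radius 209 mm and thickness 11 mm, joined by a core cylinder of radius 62 mm and height 115 mm. The lower flange rests on z = 0 and the three cylinders share a vertical axis.

C is a simple wooden stool: a rectangular seat 360 mm (x) by 358 mm (y), 22 mm thick, top face at z = 430 mm, on four round legs, each 40 mm in diameter. The legs rest on z = 0, each leg's axis is inset half a diameter from the nearest pair of seat edges (so the leg's bounding box is flush with the corner).

The spool is on top of the table, centred. Two stools sit around the table at the −y, +y sides.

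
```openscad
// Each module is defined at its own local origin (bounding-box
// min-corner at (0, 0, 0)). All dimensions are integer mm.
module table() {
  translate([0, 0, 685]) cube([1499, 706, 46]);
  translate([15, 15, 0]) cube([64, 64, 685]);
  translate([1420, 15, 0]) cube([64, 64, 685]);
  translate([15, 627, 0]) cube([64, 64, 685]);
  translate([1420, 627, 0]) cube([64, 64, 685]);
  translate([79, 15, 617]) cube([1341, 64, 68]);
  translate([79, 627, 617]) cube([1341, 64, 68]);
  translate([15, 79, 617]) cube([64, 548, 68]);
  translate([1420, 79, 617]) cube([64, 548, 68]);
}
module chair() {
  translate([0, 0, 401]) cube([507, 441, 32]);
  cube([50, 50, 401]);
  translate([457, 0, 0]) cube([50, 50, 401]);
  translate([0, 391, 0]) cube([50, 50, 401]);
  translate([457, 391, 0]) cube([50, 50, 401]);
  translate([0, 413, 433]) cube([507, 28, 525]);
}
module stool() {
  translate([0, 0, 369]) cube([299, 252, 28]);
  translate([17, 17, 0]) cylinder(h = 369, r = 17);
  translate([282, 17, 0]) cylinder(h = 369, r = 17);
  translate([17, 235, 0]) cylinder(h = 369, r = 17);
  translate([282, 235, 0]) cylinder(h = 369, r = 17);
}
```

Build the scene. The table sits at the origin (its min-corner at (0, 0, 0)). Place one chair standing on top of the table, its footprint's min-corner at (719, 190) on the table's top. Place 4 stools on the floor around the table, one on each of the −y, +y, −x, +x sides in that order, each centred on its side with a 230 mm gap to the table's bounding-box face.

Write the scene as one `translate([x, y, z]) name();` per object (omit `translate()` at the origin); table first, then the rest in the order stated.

table();
translate([719, 190, 731]) chair();
translate([600, -482, 0]) stool();
translate([600, 936, 0]) stool();
translate([-529, 227, 0]) stool();
translate([1729, 227, 0]) stool();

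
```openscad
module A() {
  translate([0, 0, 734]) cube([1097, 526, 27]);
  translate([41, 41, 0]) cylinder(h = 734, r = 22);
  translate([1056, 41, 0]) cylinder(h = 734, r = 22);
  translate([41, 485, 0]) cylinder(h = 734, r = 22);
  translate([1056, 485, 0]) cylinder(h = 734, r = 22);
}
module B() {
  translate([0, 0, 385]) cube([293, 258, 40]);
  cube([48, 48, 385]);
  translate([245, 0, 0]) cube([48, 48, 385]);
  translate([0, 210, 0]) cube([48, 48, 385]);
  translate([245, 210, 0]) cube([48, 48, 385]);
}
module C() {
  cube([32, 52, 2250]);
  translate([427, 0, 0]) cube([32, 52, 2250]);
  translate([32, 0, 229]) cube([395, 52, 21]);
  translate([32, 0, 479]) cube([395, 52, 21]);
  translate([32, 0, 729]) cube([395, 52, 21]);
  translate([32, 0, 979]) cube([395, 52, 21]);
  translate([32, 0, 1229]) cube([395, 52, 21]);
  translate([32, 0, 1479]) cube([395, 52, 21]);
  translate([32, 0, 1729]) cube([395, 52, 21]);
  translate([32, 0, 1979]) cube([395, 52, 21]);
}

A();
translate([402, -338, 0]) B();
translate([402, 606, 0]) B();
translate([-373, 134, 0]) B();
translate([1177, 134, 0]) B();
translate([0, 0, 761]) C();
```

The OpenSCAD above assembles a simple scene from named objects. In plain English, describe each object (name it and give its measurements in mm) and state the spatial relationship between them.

A is a table with a 1097×526 mm rectangular top, 27 mm thick, top surface at z = 761 mm, supported by four round legs of 44 mm diameter, each leg's bounding box inset 19 mm from the nearest pair of top edges, running from the floor.

B is a four-legged stool. The seat is 293×258 mm, 40 mm thick, top at z = 425 mm. It stands on four square legs, each 48×48 mm in cross-section, from z = 0 to the seat underside, each flush with a corner of the seat.

C is a wooden ladder with two side rails of 32×52 mm section and 2250 mm height, set 459 mm apart overall. Between them run 8 rectangular rungs (52 mm deep, 21 mm thick), front faces flush with the rails' −y face. The bottom of the first rung is 229 mm above the floor and each subsequent rung is 250 mm higher than the one below.

Four stools sit around the table at the −y, +y, −x, +x sides. The ladder is on top of the table.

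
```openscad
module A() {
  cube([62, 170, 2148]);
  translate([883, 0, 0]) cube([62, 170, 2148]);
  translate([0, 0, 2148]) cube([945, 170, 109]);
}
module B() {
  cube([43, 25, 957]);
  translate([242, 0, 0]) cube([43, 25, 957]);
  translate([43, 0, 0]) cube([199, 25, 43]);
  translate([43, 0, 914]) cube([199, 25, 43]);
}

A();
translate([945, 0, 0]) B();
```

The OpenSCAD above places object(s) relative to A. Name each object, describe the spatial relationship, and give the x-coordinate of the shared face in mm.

A is a door frame. B is a picture frame. The picture frame is against the door frame's +x side, with their −y faces flush. The x-coordinate of the shared face is 945 mm.

The door frame's +x face and the picture frame's −x face are both at x = 945 mm.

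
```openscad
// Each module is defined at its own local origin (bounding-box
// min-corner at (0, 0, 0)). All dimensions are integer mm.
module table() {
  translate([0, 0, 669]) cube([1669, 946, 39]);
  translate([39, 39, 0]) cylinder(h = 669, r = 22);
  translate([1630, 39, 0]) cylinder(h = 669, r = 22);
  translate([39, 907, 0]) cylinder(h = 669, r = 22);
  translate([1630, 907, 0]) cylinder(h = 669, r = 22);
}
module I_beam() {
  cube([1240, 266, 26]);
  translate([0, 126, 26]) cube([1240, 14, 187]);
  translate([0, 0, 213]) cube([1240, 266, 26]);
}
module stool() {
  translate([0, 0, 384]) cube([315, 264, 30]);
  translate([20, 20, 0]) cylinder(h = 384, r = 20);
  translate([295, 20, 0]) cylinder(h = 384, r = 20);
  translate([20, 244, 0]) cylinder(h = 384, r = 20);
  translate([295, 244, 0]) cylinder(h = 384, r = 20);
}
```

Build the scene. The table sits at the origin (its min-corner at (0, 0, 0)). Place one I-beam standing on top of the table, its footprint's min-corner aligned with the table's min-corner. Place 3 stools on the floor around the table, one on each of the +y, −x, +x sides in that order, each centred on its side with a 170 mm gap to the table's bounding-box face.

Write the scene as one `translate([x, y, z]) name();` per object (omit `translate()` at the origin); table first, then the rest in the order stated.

table();
translate([0, 0, 708]) I_beam();
translate([677, 1116, 0]) stool();
translate([-485, 341, 0]) stool();
translate([1839, 341, 0]) stool();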